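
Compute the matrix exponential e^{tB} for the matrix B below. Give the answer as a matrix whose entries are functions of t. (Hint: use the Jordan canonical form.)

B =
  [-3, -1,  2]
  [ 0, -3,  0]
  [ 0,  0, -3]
e^{tB} =
  [exp(-3*t), -t*exp(-3*t), 2*t*exp(-3*t)]
  [0, exp(-3*t), 0]
  [0, 0, exp(-3*t)]

Strategy: write B = P · J · P⁻¹ where J is a Jordan canonical form, so e^{tB} = P · e^{tJ} · P⁻¹, and e^{tJ} can be computed block-by-block.

B has Jordan form
J =
  [-3,  1,  0]
  [ 0, -3,  0]
  [ 0,  0, -3]
(up to reordering of blocks).

Per-block formulas:
  For a 1×1 block at λ = -3: exp(t · [-3]) = [e^(-3t)].
  For a 2×2 Jordan block J_2(-3): exp(t · J_2(-3)) = e^(-3t)·(I + t·N), where N is the 2×2 nilpotent shift.

After assembling e^{tJ} and conjugating by P, we get:

e^{tB} =
  [exp(-3*t), -t*exp(-3*t), 2*t*exp(-3*t)]
  [0, exp(-3*t), 0]
  [0, 0, exp(-3*t)]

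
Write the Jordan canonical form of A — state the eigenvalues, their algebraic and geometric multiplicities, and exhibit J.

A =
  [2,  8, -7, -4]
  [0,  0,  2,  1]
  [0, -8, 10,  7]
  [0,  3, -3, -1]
J_3(2) ⊕ J_1(5)

The characteristic polynomial is
  det(x·I − A) = x^4 - 11*x^3 + 42*x^2 - 68*x + 40 = (x - 5)*(x - 2)^3

Eigenvalues and multiplicities (the geometric multiplicity of λ is n − rank(A − λI), which equals the number of Jordan blocks for λ):
  λ = 2: algebraic multiplicity = 3, geometric multiplicity = 1
  λ = 5: algebraic multiplicity = 1, geometric multiplicity = 1

Determining the block sizes for each eigenvalue:
  λ = 2: one block (gm = 1), so the single block has size am = 3 → block sizes [3]
  λ = 5: one block (gm = 1), so the single block has size am = 1 → block sizes [1]

Assembling the blocks gives a Jordan form
J =
  [2, 1, 0, 0]
  [0, 2, 1, 0]
  [0, 0, 2, 0]
  [0, 0, 0, 5]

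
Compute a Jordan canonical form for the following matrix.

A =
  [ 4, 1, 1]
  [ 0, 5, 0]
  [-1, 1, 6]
J_2(5) ⊕ J_1(5)

The characteristic polynomial is
  det(x·I − A) = x^3 - 15*x^2 + 75*x - 125 = (x - 5)^3

Eigenvalues and multiplicities (the geometric multiplicity of λ is n − rank(A − λI), which equals the number of Jordan blocks for λ):
  λ = 5: algebraic multiplicity = 3, geometric multiplicity = 2

Determining the block sizes for each eigenvalue:
  λ = 5: 2 blocks summing to 3 forces exactly one block of size 2 and the rest size 1 → block sizes [2, 1]

Assembling the blocks gives a Jordan form
J =
  [5, 1, 0]
  [0, 5, 0]
  [0, 0, 5]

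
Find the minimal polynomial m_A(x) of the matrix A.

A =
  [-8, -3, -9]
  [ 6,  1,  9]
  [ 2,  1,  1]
x^2 + 4*x + 4

The characteristic polynomial is χ_A(x) = (x + 2)^3, so the eigenvalues are known. The minimal polynomial is
  m_A(x) = Π_λ (x − λ)^{k_λ}
where k_λ is the size of the *largest* Jordan block for λ (equivalently, the smallest k with (A − λI)^k v = 0 for every generalised eigenvector v of λ).

  λ = -2: largest Jordan block has size 2, contributing (x + 2)^2

So m_A(x) = (x + 2)^2 = x^2 + 4*x + 4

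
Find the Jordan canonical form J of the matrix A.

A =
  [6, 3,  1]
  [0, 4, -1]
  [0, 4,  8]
J_3(6)

The characteristic polynomial is
  det(x·I − A) = x^3 - 18*x^2 + 108*x - 216 = (x - 6)^3

Eigenvalues and multiplicities (the geometric multiplicity of λ is n − rank(A − λI), which equals the number of Jordan blocks for λ):
  λ = 6: algebraic multiplicity = 3, geometric multiplicity = 1

Determining the block sizes for each eigenvalue:
  λ = 6: one block (gm = 1), so the single block has size am = 3 → block sizes [3]

Assembling the blocks gives a Jordan form
J =
  [6, 1, 0]
  [0, 6, 1]
  [0, 0, 6]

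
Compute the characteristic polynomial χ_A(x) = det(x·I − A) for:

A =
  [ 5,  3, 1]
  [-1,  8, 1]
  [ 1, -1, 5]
x^3 - 18*x^2 + 108*x - 216

Expanding det(x·I − A) (e.g. by cofactor expansion or by noting that A is similar to its Jordan form J, which has the same characteristic polynomial as A) gives
  χ_A(x) = x^3 - 18*x^2 + 108*x - 216
which factors as (x - 6)^3. The eigenvalues (with algebraic multiplicities) are λ = 6 with multiplicity 3.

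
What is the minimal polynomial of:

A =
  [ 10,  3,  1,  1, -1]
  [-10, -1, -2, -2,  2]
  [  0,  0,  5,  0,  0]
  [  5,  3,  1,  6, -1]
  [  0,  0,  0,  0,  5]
x^2 - 10*x + 25

The characteristic polynomial is χ_A(x) = (x - 5)^5, so the eigenvalues are known. The minimal polynomial is
  m_A(x) = Π_λ (x − λ)^{k_λ}
where k_λ is the size of the *largest* Jordan block for λ (equivalently, the smallest k with (A − λI)^k v = 0 for every generalised eigenvector v of λ).

  λ = 5: largest Jordan block has size 2, contributing (x − 5)^2

So m_A(x) = (x - 5)^2 = x^2 - 10*x + 25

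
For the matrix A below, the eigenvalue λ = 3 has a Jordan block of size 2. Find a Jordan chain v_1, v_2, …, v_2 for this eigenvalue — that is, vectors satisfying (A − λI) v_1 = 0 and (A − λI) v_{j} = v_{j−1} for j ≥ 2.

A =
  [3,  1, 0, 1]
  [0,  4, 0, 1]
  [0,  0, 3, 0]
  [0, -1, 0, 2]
A Jordan chain for λ = 3 of length 2:
v_1 = (1, 1, 0, -1)ᵀ
v_2 = (0, 1, 0, 0)ᵀ

Let N = A − (3)·I. We want v_2 with N^2 v_2 = 0 but N^1 v_2 ≠ 0; then v_{j-1} := N · v_j for j = 2, …, 2.

Pick v_2 = (0, 1, 0, 0)ᵀ.
Then v_1 = N · v_2 = (1, 1, 0, -1)ᵀ.

Sanity check: (A − (3)·I) v_1 = (0, 0, 0, 0)ᵀ = 0. ✓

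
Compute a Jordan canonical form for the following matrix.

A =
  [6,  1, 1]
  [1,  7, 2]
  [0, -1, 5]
J_3(6)

The characteristic polynomial is
  det(x·I − A) = x^3 - 18*x^2 + 108*x - 216 = (x - 6)^3

Eigenvalues and multiplicities (the geometric multiplicity of λ is n − rank(A − λI), which equals the number of Jordan blocks for λ):
  λ = 6: algebraic multiplicity = 3, geometric multiplicity = 1

Determining the block sizes for each eigenvalue:
  λ = 6: one block (gm = 1), so the single block has size am = 3 → block sizes [3]

Assembling the blocks gives a Jordan form
J =
  [6, 1, 0]
  [0, 6, 1]
  [0, 0, 6]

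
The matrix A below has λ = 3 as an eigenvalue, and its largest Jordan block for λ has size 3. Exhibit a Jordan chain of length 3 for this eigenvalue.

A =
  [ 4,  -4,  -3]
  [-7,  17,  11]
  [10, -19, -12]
A Jordan chain for λ = 3 of length 3:
v_1 = (-1, 5, -7)ᵀ
v_2 = (1, -7, 10)ᵀ
v_3 = (1, 0, 0)ᵀ

Let N = A − (3)·I. We want v_3 with N^3 v_3 = 0 but N^2 v_3 ≠ 0; then v_{j-1} := N · v_j for j = 3, …, 2.

Pick v_3 = (1, 0, 0)ᵀ.
Then v_2 = N · v_3 = (1, -7, 10)ᵀ.
Then v_1 = N · v_2 = (-1, 5, -7)ᵀ.

Sanity check: (A − (3)·I) v_1 = (0, 0, 0)ᵀ = 0. ✓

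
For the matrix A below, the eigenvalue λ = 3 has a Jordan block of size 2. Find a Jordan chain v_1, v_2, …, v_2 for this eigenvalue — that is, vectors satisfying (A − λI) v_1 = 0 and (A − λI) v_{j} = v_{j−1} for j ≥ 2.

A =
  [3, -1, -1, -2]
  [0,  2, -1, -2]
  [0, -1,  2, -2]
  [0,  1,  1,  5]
A Jordan chain for λ = 3 of length 2:
v_1 = (-1, -1, -1, 1)ᵀ
v_2 = (0, 1, 0, 0)ᵀ

Let N = A − (3)·I. We want v_2 with N^2 v_2 = 0 but N^1 v_2 ≠ 0; then v_{j-1} := N · v_j for j = 2, …, 2.

Pick v_2 = (0, 1, 0, 0)ᵀ.
Then v_1 = N · v_2 = (-1, -1, -1, 1)ᵀ.

Sanity check: (A − (3)·I) v_1 = (0, 0, 0, 0)ᵀ = 0. ✓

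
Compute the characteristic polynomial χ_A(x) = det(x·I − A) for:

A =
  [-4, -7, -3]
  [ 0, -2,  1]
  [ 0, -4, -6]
x^3 + 12*x^2 + 48*x + 64

Expanding det(x·I − A) (e.g. by cofactor expansion or by noting that A is similar to its Jordan form J, which has the same characteristic polynomial as A) gives
  χ_A(x) = x^3 + 12*x^2 + 48*x + 64
which factors as (x + 4)^3. The eigenvalues (with algebraic multiplicities) are λ = -4 with multiplicity 3.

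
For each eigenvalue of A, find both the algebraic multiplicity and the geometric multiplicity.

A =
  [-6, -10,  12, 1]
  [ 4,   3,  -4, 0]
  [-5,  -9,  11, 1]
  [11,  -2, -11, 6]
λ = 1: alg = 2, geom = 1; λ = 6: alg = 2, geom = 1

Step 1 — factor the characteristic polynomial to read off the algebraic multiplicities:
  χ_A(x) = (x - 6)^2*(x - 1)^2

Step 2 — compute geometric multiplicities via the rank-nullity identity g(λ) = n − rank(A − λI):
  rank(A − (1)·I) = 3, so dim ker(A − (1)·I) = n − 3 = 1
  rank(A − (6)·I) = 3, so dim ker(A − (6)·I) = n − 3 = 1

Summary:
  λ = 1: algebraic multiplicity = 2, geometric multiplicity = 1
  λ = 6: algebraic multiplicity = 2, geometric multiplicity = 1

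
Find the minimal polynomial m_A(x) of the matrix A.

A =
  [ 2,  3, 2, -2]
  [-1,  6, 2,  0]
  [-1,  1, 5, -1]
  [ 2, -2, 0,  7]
x^2 - 10*x + 25

The characteristic polynomial is χ_A(x) = (x - 5)^4, so the eigenvalues are known. The minimal polynomial is
  m_A(x) = Π_λ (x − λ)^{k_λ}
where k_λ is the size of the *largest* Jordan block for λ (equivalently, the smallest k with (A − λI)^k v = 0 for every generalised eigenvector v of λ).

  λ = 5: largest Jordan block has size 2, contributing (x − 5)^2

So m_A(x) = (x - 5)^2 = x^2 - 10*x + 25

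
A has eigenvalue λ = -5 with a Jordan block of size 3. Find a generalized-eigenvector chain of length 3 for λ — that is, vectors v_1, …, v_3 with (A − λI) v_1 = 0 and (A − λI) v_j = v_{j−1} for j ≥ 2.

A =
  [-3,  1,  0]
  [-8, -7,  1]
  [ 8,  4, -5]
A Jordan chain for λ = -5 of length 3:
v_1 = (-4, 8, -16)ᵀ
v_2 = (2, -8, 8)ᵀ
v_3 = (1, 0, 0)ᵀ

Let N = A − (-5)·I. We want v_3 with N^3 v_3 = 0 but N^2 v_3 ≠ 0; then v_{j-1} := N · v_j for j = 3, …, 2.

Pick v_3 = (1, 0, 0)ᵀ.
Then v_2 = N · v_3 = (2, -8, 8)ᵀ.
Then v_1 = N · v_2 = (-4, 8, -16)ᵀ.

Sanity check: (A − (-5)·I) v_1 = (0, 0, 0)ᵀ = 0. ✓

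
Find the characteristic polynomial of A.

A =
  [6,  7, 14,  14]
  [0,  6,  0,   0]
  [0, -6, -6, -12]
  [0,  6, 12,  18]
x^4 - 24*x^3 + 216*x^2 - 864*x + 1296

Expanding det(x·I − A) (e.g. by cofactor expansion or by noting that A is similar to its Jordan form J, which has the same characteristic polynomial as A) gives
  χ_A(x) = x^4 - 24*x^3 + 216*x^2 - 864*x + 1296
which factors as (x - 6)^4. The eigenvalues (with algebraic multiplicities) are λ = 6 with multiplicity 4.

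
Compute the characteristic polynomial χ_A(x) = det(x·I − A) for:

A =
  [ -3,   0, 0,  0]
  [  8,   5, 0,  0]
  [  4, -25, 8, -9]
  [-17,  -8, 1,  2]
x^4 - 12*x^3 + 30*x^2 + 100*x - 375

Expanding det(x·I − A) (e.g. by cofactor expansion or by noting that A is similar to its Jordan form J, which has the same characteristic polynomial as A) gives
  χ_A(x) = x^4 - 12*x^3 + 30*x^2 + 100*x - 375
which factors as (x - 5)^3*(x + 3). The eigenvalues (with algebraic multiplicities) are λ = -3 with multiplicity 1, λ = 5 with multiplicity 3.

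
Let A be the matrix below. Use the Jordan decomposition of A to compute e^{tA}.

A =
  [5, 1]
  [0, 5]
e^{tA} =
  [exp(5*t), t*exp(5*t)]
  [0, exp(5*t)]

Strategy: write A = P · J · P⁻¹ where J is a Jordan canonical form, so e^{tA} = P · e^{tJ} · P⁻¹, and e^{tJ} can be computed block-by-block.

A has Jordan form
J =
  [5, 1]
  [0, 5]
(up to reordering of blocks).

Per-block formulas:
  For a 2×2 Jordan block J_2(5): exp(t · J_2(5)) = e^(5t)·(I + t·N), where N is the 2×2 nilpotent shift.

After assembling e^{tJ} and conjugating by P, we get:

e^{tA} =
  [exp(5*t), t*exp(5*t)]
  [0, exp(5*t)]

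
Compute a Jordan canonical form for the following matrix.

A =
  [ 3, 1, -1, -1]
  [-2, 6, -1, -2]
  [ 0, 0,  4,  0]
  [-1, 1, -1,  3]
J_3(4) ⊕ J_1(4)

The characteristic polynomial is
  det(x·I − A) = x^4 - 16*x^3 + 96*x^2 - 256*x + 256 = (x - 4)^4

Eigenvalues and multiplicities (the geometric multiplicity of λ is n − rank(A − λI), which equals the number of Jordan blocks for λ):
  λ = 4: algebraic multiplicity = 4, geometric multiplicity = 2

Determining the block sizes for each eigenvalue:
  λ = 4: with am = 4 and gm = 2, the partition is not yet determined (e.g. several partitions of 4 into 2 parts exist). Let N = A − (4)·I. Computing rank(N^1) = 2, rank(N^2) = 1, rank(N^3) = 0; the number of blocks of size ≥ j is rank(N^{j−1}) − rank(N^j), giving [2, 1, 1]. So we have 1 block(s) of size 3, 1 block(s) of size 1 → block sizes [3, 1]

Assembling the blocks gives a Jordan form
J =
  [4, 1, 0, 0]
  [0, 4, 1, 0]
  [0, 0, 4, 0]
  [0, 0, 0, 4]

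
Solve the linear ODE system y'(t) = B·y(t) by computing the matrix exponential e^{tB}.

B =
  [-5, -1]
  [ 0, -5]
e^{tB} =
  [exp(-5*t), -t*exp(-5*t)]
  [0, exp(-5*t)]

Strategy: write B = P · J · P⁻¹ where J is a Jordan canonical form, so e^{tB} = P · e^{tJ} · P⁻¹, and e^{tJ} can be computed block-by-block.

B has Jordan form
J =
  [-5,  1]
  [ 0, -5]
(up to reordering of blocks).

Per-block formulas:
  For a 2×2 Jordan block J_2(-5): exp(t · J_2(-5)) = e^(-5t)·(I + t·N), where N is the 2×2 nilpotent shift.

After assembling e^{tJ} and conjugating by P, we get:

e^{tB} =
  [exp(-5*t), -t*exp(-5*t)]
  [0, exp(-5*t)]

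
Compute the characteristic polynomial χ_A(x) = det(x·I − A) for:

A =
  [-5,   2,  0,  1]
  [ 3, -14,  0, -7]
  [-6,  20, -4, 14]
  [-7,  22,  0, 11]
x^4 + 12*x^3 + 48*x^2 + 64*x

Expanding det(x·I − A) (e.g. by cofactor expansion or by noting that A is similar to its Jordan form J, which has the same characteristic polynomial as A) gives
  χ_A(x) = x^4 + 12*x^3 + 48*x^2 + 64*x
which factors as x*(x + 4)^3. The eigenvalues (with algebraic multiplicities) are λ = -4 with multiplicity 3, λ = 0 with multiplicity 1.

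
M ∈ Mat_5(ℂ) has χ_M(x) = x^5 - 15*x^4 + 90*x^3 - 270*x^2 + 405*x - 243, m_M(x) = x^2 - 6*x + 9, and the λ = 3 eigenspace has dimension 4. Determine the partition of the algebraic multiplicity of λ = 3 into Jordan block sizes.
Block sizes for λ = 3: [2, 1, 1, 1]

Step 1 — from the characteristic polynomial, algebraic multiplicity of λ = 3 is 5. From dim ker(M − (3)·I) = 4, there are exactly 4 Jordan blocks for λ = 3.
Step 2 — from the minimal polynomial, the factor (x − 3)^2 tells us the largest block for λ = 3 has size 2.
Step 3 — with total size 5, 4 blocks, and largest block 2, the block sizes (in nonincreasing order) are [2, 1, 1, 1].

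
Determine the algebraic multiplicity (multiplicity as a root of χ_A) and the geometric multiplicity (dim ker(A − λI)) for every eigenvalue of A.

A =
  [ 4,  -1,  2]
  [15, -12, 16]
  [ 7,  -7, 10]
λ = -4: alg = 1, geom = 1; λ = 3: alg = 2, geom = 1

Step 1 — factor the characteristic polynomial to read off the algebraic multiplicities:
  χ_A(x) = (x - 3)^2*(x + 4)

Step 2 — compute geometric multiplicities via the rank-nullity identity g(λ) = n − rank(A − λI):
  rank(A − (-4)·I) = 2, so dim ker(A − (-4)·I) = n − 2 = 1
  rank(A − (3)·I) = 2, so dim ker(A − (3)·I) = n − 2 = 1

Summary:
  λ = -4: algebraic multiplicity = 1, geometric multiplicity = 1
  λ = 3: algebraic multiplicity = 2, geometric multiplicity = 1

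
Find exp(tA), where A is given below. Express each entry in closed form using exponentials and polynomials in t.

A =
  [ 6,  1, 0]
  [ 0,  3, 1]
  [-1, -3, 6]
e^{tA} =
  [t^2*exp(5*t)/2 + t*exp(5*t) + exp(5*t), -t^2*exp(5*t)/2 + t*exp(5*t), t^2*exp(5*t)/2]
  [-t^2*exp(5*t)/2, t^2*exp(5*t)/2 - 2*t*exp(5*t) + exp(5*t), -t^2*exp(5*t)/2 + t*exp(5*t)]
  [-t^2*exp(5*t) - t*exp(5*t), t^2*exp(5*t) - 3*t*exp(5*t), -t^2*exp(5*t) + t*exp(5*t) + exp(5*t)]

Strategy: write A = P · J · P⁻¹ where J is a Jordan canonical form, so e^{tA} = P · e^{tJ} · P⁻¹, and e^{tJ} can be computed block-by-block.

A has Jordan form
J =
  [5, 1, 0]
  [0, 5, 1]
  [0, 0, 5]
(up to reordering of blocks).

Per-block formulas:
  For a 3×3 Jordan block J_3(5): exp(t · J_3(5)) = e^(5t)·(I + t·N + (t^2/2)·N^2), where N is the 3×3 nilpotent shift.

After assembling e^{tJ} and conjugating by P, we get:

e^{tA} =
  [t^2*exp(5*t)/2 + t*exp(5*t) + exp(5*t), -t^2*exp(5*t)/2 + t*exp(5*t), t^2*exp(5*t)/2]
  [-t^2*exp(5*t)/2, t^2*exp(5*t)/2 - 2*t*exp(5*t) + exp(5*t), -t^2*exp(5*t)/2 + t*exp(5*t)]
  [-t^2*exp(5*t) - t*exp(5*t), t^2*exp(5*t) - 3*t*exp(5*t), -t^2*exp(5*t) + t*exp(5*t) + exp(5*t)]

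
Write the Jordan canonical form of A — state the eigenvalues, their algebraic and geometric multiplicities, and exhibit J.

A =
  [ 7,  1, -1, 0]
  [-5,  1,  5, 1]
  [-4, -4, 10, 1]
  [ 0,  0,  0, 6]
J_2(6) ⊕ J_2(6)

The characteristic polynomial is
  det(x·I − A) = x^4 - 24*x^3 + 216*x^2 - 864*x + 1296 = (x - 6)^4

Eigenvalues and multiplicities (the geometric multiplicity of λ is n − rank(A − λI), which equals the number of Jordan blocks for λ):
  λ = 6: algebraic multiplicity = 4, geometric multiplicity = 2

Determining the block sizes for each eigenvalue:
  λ = 6: with am = 4 and gm = 2, the partition is not yet determined (e.g. several partitions of 4 into 2 parts exist). Let N = A − (6)·I. Computing rank(N^1) = 2, rank(N^2) = 0; the number of blocks of size ≥ j is rank(N^{j−1}) − rank(N^j), giving [2, 2]. So we have 2 block(s) of size 2 → block sizes [2, 2]

Assembling the blocks gives a Jordan form
J =
  [6, 1, 0, 0]
  [0, 6, 0, 0]
  [0, 0, 6, 1]
  [0, 0, 0, 6]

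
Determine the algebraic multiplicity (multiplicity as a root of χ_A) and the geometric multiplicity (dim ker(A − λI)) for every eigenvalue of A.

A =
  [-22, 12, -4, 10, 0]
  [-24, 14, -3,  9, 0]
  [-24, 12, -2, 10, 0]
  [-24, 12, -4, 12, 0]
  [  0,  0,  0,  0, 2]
λ = -4: alg = 1, geom = 1; λ = 2: alg = 4, geom = 3

Step 1 — factor the characteristic polynomial to read off the algebraic multiplicities:
  χ_A(x) = (x - 2)^4*(x + 4)

Step 2 — compute geometric multiplicities via the rank-nullity identity g(λ) = n − rank(A − λI):
  rank(A − (-4)·I) = 4, so dim ker(A − (-4)·I) = n − 4 = 1
  rank(A − (2)·I) = 2, so dim ker(A − (2)·I) = n − 2 = 3

Summary:
  λ = -4: algebraic multiplicity = 1, geometric multiplicity = 1
  λ = 2: algebraic multiplicity = 4, geometric multiplicity = 3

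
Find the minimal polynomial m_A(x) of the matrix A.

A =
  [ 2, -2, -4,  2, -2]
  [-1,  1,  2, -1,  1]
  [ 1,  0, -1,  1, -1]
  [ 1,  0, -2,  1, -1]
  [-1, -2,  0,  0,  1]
x^4 - 3*x^3 + 3*x^2 - x

The characteristic polynomial is χ_A(x) = x*(x - 1)^4, so the eigenvalues are known. The minimal polynomial is
  m_A(x) = Π_λ (x − λ)^{k_λ}
where k_λ is the size of the *largest* Jordan block for λ (equivalently, the smallest k with (A − λI)^k v = 0 for every generalised eigenvector v of λ).

  λ = 0: largest Jordan block has size 1, contributing (x − 0)
  λ = 1: largest Jordan block has size 3, contributing (x − 1)^3

So m_A(x) = x*(x - 1)^3 = x^4 - 3*x^3 + 3*x^2 - x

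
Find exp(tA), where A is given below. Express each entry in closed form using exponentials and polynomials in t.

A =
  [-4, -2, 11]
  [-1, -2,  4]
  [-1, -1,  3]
e^{tA} =
  [-3*t*exp(-t) + exp(-t), -3*t^2*exp(-t)/2 - 2*t*exp(-t), 3*t^2*exp(-t)/2 + 11*t*exp(-t)]
  [-t*exp(-t), -t^2*exp(-t)/2 - t*exp(-t) + exp(-t), t^2*exp(-t)/2 + 4*t*exp(-t)]
  [-t*exp(-t), -t^2*exp(-t)/2 - t*exp(-t), t^2*exp(-t)/2 + 4*t*exp(-t) + exp(-t)]

Strategy: write A = P · J · P⁻¹ where J is a Jordan canonical form, so e^{tA} = P · e^{tJ} · P⁻¹, and e^{tJ} can be computed block-by-block.

A has Jordan form
J =
  [-1,  1,  0]
  [ 0, -1,  1]
  [ 0,  0, -1]
(up to reordering of blocks).

Per-block formulas:
  For a 3×3 Jordan block J_3(-1): exp(t · J_3(-1)) = e^(-1t)·(I + t·N + (t^2/2)·N^2), where N is the 3×3 nilpotent shift.

After assembling e^{tJ} and conjugating by P, we get:

e^{tA} =
  [-3*t*exp(-t) + exp(-t), -3*t^2*exp(-t)/2 - 2*t*exp(-t), 3*t^2*exp(-t)/2 + 11*t*exp(-t)]
  [-t*exp(-t), -t^2*exp(-t)/2 - t*exp(-t) + exp(-t), t^2*exp(-t)/2 + 4*t*exp(-t)]
  [-t*exp(-t), -t^2*exp(-t)/2 - t*exp(-t), t^2*exp(-t)/2 + 4*t*exp(-t) + exp(-t)]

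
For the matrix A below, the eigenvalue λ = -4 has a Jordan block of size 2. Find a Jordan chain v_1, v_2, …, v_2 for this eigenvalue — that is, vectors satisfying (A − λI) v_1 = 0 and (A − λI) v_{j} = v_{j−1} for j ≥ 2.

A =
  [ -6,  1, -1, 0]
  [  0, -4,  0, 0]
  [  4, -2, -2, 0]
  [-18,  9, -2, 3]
A Jordan chain for λ = -4 of length 2:
v_1 = (-1, 0, 2, -2)ᵀ
v_2 = (0, 0, 1, 0)ᵀ

Let N = A − (-4)·I. We want v_2 with N^2 v_2 = 0 but N^1 v_2 ≠ 0; then v_{j-1} := N · v_j for j = 2, …, 2.

Pick v_2 = (0, 0, 1, 0)ᵀ.
Then v_1 = N · v_2 = (-1, 0, 2, -2)ᵀ.

Sanity check: (A − (-4)·I) v_1 = (0, 0, 0, 0)ᵀ = 0. ✓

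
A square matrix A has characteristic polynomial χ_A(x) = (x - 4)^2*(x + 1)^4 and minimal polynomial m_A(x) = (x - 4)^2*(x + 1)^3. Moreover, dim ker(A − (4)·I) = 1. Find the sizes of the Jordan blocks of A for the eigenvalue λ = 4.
Block sizes for λ = 4: [2]

Step 1 — from the characteristic polynomial, algebraic multiplicity of λ = 4 is 2. From dim ker(A − (4)·I) = 1, there are exactly 1 Jordan blocks for λ = 4.
Step 2 — from the minimal polynomial, the factor (x − 4)^2 tells us the largest block for λ = 4 has size 2.
Step 3 — with total size 2, 1 blocks, and largest block 2, the block sizes (in nonincreasing order) are [2].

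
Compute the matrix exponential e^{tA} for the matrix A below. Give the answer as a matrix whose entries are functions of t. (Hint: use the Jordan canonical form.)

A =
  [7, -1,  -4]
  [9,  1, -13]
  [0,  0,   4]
e^{tA} =
  [3*t*exp(4*t) + exp(4*t), -t*exp(4*t), t^2*exp(4*t)/2 - 4*t*exp(4*t)]
  [9*t*exp(4*t), -3*t*exp(4*t) + exp(4*t), 3*t^2*exp(4*t)/2 - 13*t*exp(4*t)]
  [0, 0, exp(4*t)]

Strategy: write A = P · J · P⁻¹ where J is a Jordan canonical form, so e^{tA} = P · e^{tJ} · P⁻¹, and e^{tJ} can be computed block-by-block.

A has Jordan form
J =
  [4, 1, 0]
  [0, 4, 1]
  [0, 0, 4]
(up to reordering of blocks).

Per-block formulas:
  For a 3×3 Jordan block J_3(4): exp(t · J_3(4)) = e^(4t)·(I + t·N + (t^2/2)·N^2), where N is the 3×3 nilpotent shift.

After assembling e^{tJ} and conjugating by P, we get:

e^{tA} =
  [3*t*exp(4*t) + exp(4*t), -t*exp(4*t), t^2*exp(4*t)/2 - 4*t*exp(4*t)]
  [9*t*exp(4*t), -3*t*exp(4*t) + exp(4*t), 3*t^2*exp(4*t)/2 - 13*t*exp(4*t)]
  [0, 0, exp(4*t)]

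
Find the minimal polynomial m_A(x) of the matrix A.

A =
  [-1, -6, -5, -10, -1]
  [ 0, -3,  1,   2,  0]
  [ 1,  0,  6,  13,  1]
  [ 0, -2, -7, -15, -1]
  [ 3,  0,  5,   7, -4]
x^5 + 17*x^4 + 106*x^3 + 290*x^2 + 325*x + 125

The characteristic polynomial is χ_A(x) = (x + 1)^2*(x + 5)^3, so the eigenvalues are known. The minimal polynomial is
  m_A(x) = Π_λ (x − λ)^{k_λ}
where k_λ is the size of the *largest* Jordan block for λ (equivalently, the smallest k with (A − λI)^k v = 0 for every generalised eigenvector v of λ).

  λ = -5: largest Jordan block has size 3, contributing (x + 5)^3
  λ = -1: largest Jordan block has size 2, contributing (x + 1)^2

So m_A(x) = (x + 1)^2*(x + 5)^3 = x^5 + 17*x^4 + 106*x^3 + 290*x^2 + 325*x + 125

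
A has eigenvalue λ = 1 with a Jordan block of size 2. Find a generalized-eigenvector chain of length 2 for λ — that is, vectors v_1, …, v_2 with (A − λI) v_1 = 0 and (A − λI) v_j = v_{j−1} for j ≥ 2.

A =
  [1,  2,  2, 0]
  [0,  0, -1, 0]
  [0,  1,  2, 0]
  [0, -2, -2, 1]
A Jordan chain for λ = 1 of length 2:
v_1 = (2, -1, 1, -2)ᵀ
v_2 = (0, 1, 0, 0)ᵀ

Let N = A − (1)·I. We want v_2 with N^2 v_2 = 0 but N^1 v_2 ≠ 0; then v_{j-1} := N · v_j for j = 2, …, 2.

Pick v_2 = (0, 1, 0, 0)ᵀ.
Then v_1 = N · v_2 = (2, -1, 1, -2)ᵀ.

Sanity check: (A − (1)·I) v_1 = (0, 0, 0, 0)ᵀ = 0. ✓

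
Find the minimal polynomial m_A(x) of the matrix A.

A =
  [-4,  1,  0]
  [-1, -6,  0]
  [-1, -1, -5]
x^2 + 10*x + 25

The characteristic polynomial is χ_A(x) = (x + 5)^3, so the eigenvalues are known. The minimal polynomial is
  m_A(x) = Π_λ (x − λ)^{k_λ}
where k_λ is the size of the *largest* Jordan block for λ (equivalently, the smallest k with (A − λI)^k v = 0 for every generalised eigenvector v of λ).

  λ = -5: largest Jordan block has size 2, contributing (x + 5)^2

So m_A(x) = (x + 5)^2 = x^2 + 10*x + 25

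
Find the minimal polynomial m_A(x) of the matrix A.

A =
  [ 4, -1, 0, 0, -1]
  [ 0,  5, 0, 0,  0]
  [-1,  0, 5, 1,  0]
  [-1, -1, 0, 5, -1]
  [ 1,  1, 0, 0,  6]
x^2 - 10*x + 25

The characteristic polynomial is χ_A(x) = (x - 5)^5, so the eigenvalues are known. The minimal polynomial is
  m_A(x) = Π_λ (x − λ)^{k_λ}
where k_λ is the size of the *largest* Jordan block for λ (equivalently, the smallest k with (A − λI)^k v = 0 for every generalised eigenvector v of λ).

  λ = 5: largest Jordan block has size 2, contributing (x − 5)^2

So m_A(x) = (x - 5)^2 = x^2 - 10*x + 25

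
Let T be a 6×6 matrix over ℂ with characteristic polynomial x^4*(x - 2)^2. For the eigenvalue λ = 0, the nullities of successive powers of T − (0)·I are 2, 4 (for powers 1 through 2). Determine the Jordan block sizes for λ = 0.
Block sizes for λ = 0: [2, 2]

From the dimensions of kernels of powers, the number of Jordan blocks of size at least j is d_j − d_{j−1} where d_j = dim ker(N^j) (with d_0 = 0). Computing the differences gives [2, 2].
The number of blocks of size exactly k is (#blocks of size ≥ k) − (#blocks of size ≥ k + 1), so the partition is: 2 block(s) of size 2.
In nonincreasing order the block sizes are [2, 2].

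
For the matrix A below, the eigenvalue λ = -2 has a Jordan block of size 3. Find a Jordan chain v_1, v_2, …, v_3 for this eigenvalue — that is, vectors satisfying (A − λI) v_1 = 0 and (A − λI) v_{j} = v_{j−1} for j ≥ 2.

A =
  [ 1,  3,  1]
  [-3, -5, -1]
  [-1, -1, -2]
A Jordan chain for λ = -2 of length 3:
v_1 = (-1, 1, 0)ᵀ
v_2 = (3, -3, -1)ᵀ
v_3 = (1, 0, 0)ᵀ

Let N = A − (-2)·I. We want v_3 with N^3 v_3 = 0 but N^2 v_3 ≠ 0; then v_{j-1} := N · v_j for j = 3, …, 2.

Pick v_3 = (1, 0, 0)ᵀ.
Then v_2 = N · v_3 = (3, -3, -1)ᵀ.
Then v_1 = N · v_2 = (-1, 1, 0)ᵀ.

Sanity check: (A − (-2)·I) v_1 = (0, 0, 0)ᵀ = 0. ✓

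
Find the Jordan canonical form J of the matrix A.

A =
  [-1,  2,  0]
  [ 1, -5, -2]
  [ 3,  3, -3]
J_3(-3)

The characteristic polynomial is
  det(x·I − A) = x^3 + 9*x^2 + 27*x + 27 = (x + 3)^3

Eigenvalues and multiplicities (the geometric multiplicity of λ is n − rank(A − λI), which equals the number of Jordan blocks for λ):
  λ = -3: algebraic multiplicity = 3, geometric multiplicity = 1

Determining the block sizes for each eigenvalue:
  λ = -3: one block (gm = 1), so the single block has size am = 3 → block sizes [3]

Assembling the blocks gives a Jordan form
J =
  [-3,  1,  0]
  [ 0, -3,  1]
  [ 0,  0, -3]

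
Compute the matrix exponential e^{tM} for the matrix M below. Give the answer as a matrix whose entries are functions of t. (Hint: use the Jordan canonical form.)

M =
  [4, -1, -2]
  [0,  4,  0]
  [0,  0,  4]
e^{tM} =
  [exp(4*t), -t*exp(4*t), -2*t*exp(4*t)]
  [0, exp(4*t), 0]
  [0, 0, exp(4*t)]

Strategy: write M = P · J · P⁻¹ where J is a Jordan canonical form, so e^{tM} = P · e^{tJ} · P⁻¹, and e^{tJ} can be computed block-by-block.

M has Jordan form
J =
  [4, 1, 0]
  [0, 4, 0]
  [0, 0, 4]
(up to reordering of blocks).

Per-block formulas:
  For a 1×1 block at λ = 4: exp(t · [4]) = [e^(4t)].
  For a 2×2 Jordan block J_2(4): exp(t · J_2(4)) = e^(4t)·(I + t·N), where N is the 2×2 nilpotent shift.

After assembling e^{tJ} and conjugating by P, we get:

e^{tM} =
  [exp(4*t), -t*exp(4*t), -2*t*exp(4*t)]
  [0, exp(4*t), 0]
  [0, 0, exp(4*t)]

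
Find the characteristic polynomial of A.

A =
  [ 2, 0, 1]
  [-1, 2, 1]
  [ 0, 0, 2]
x^3 - 6*x^2 + 12*x - 8

Expanding det(x·I − A) (e.g. by cofactor expansion or by noting that A is similar to its Jordan form J, which has the same characteristic polynomial as A) gives
  χ_A(x) = x^3 - 6*x^2 + 12*x - 8
which factors as (x - 2)^3. The eigenvalues (with algebraic multiplicities) are λ = 2 with multiplicity 3.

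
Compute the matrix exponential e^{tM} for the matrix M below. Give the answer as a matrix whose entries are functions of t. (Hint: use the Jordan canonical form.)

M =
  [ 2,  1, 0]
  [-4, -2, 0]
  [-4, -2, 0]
e^{tM} =
  [2*t + 1, t, 0]
  [-4*t, 1 - 2*t, 0]
  [-4*t, -2*t, 1]

Strategy: write M = P · J · P⁻¹ where J is a Jordan canonical form, so e^{tM} = P · e^{tJ} · P⁻¹, and e^{tJ} can be computed block-by-block.

M has Jordan form
J =
  [0, 1, 0]
  [0, 0, 0]
  [0, 0, 0]
(up to reordering of blocks).

Per-block formulas:
  For a 1×1 block at λ = 0: exp(t · [0]) = [e^(0t)].
  For a 2×2 Jordan block J_2(0): exp(t · J_2(0)) = e^(0t)·(I + t·N), where N is the 2×2 nilpotent shift.

After assembling e^{tJ} and conjugating by P, we get:

e^{tM} =
  [2*t + 1, t, 0]
  [-4*t, 1 - 2*t, 0]
  [-4*t, -2*t, 1]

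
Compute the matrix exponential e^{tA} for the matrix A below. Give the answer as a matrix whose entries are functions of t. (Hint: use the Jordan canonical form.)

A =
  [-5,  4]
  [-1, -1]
e^{tA} =
  [-2*t*exp(-3*t) + exp(-3*t), 4*t*exp(-3*t)]
  [-t*exp(-3*t), 2*t*exp(-3*t) + exp(-3*t)]

Strategy: write A = P · J · P⁻¹ where J is a Jordan canonical form, so e^{tA} = P · e^{tJ} · P⁻¹, and e^{tJ} can be computed block-by-block.

A has Jordan form
J =
  [-3,  1]
  [ 0, -3]
(up to reordering of blocks).

Per-block formulas:
  For a 2×2 Jordan block J_2(-3): exp(t · J_2(-3)) = e^(-3t)·(I + t·N), where N is the 2×2 nilpotent shift.

After assembling e^{tJ} and conjugating by P, we get:

e^{tA} =
  [-2*t*exp(-3*t) + exp(-3*t), 4*t*exp(-3*t)]
  [-t*exp(-3*t), 2*t*exp(-3*t) + exp(-3*t)]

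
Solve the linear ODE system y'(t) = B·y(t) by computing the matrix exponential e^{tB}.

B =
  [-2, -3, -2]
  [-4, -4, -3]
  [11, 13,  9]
e^{tB} =
  [-t^2*exp(t)/2 - 3*t*exp(t) + exp(t), -t^2*exp(t) - 3*t*exp(t), -t^2*exp(t)/2 - 2*t*exp(t)]
  [-t^2*exp(t)/2 - 4*t*exp(t), -t^2*exp(t) - 5*t*exp(t) + exp(t), -t^2*exp(t)/2 - 3*t*exp(t)]
  [3*t^2*exp(t)/2 + 11*t*exp(t), 3*t^2*exp(t) + 13*t*exp(t), 3*t^2*exp(t)/2 + 8*t*exp(t) + exp(t)]

Strategy: write B = P · J · P⁻¹ where J is a Jordan canonical form, so e^{tB} = P · e^{tJ} · P⁻¹, and e^{tJ} can be computed block-by-block.

B has Jordan form
J =
  [1, 1, 0]
  [0, 1, 1]
  [0, 0, 1]
(up to reordering of blocks).

Per-block formulas:
  For a 3×3 Jordan block J_3(1): exp(t · J_3(1)) = e^(1t)·(I + t·N + (t^2/2)·N^2), where N is the 3×3 nilpotent shift.

After assembling e^{tJ} and conjugating by P, we get:

e^{tB} =
  [-t^2*exp(t)/2 - 3*t*exp(t) + exp(t), -t^2*exp(t) - 3*t*exp(t), -t^2*exp(t)/2 - 2*t*exp(t)]
  [-t^2*exp(t)/2 - 4*t*exp(t), -t^2*exp(t) - 5*t*exp(t) + exp(t), -t^2*exp(t)/2 - 3*t*exp(t)]
  [3*t^2*exp(t)/2 + 11*t*exp(t), 3*t^2*exp(t) + 13*t*exp(t), 3*t^2*exp(t)/2 + 8*t*exp(t) + exp(t)]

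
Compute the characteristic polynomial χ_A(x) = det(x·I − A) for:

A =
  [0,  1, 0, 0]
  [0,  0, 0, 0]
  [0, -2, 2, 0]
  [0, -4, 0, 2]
x^4 - 4*x^3 + 4*x^2

Expanding det(x·I − A) (e.g. by cofactor expansion or by noting that A is similar to its Jordan form J, which has the same characteristic polynomial as A) gives
  χ_A(x) = x^4 - 4*x^3 + 4*x^2
which factors as x^2*(x - 2)^2. The eigenvalues (with algebraic multiplicities) are λ = 0 with multiplicity 2, λ = 2 with multiplicity 2.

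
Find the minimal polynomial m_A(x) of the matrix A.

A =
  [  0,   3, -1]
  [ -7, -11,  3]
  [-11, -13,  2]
x^3 + 9*x^2 + 27*x + 27

The characteristic polynomial is χ_A(x) = (x + 3)^3, so the eigenvalues are known. The minimal polynomial is
  m_A(x) = Π_λ (x − λ)^{k_λ}
where k_λ is the size of the *largest* Jordan block for λ (equivalently, the smallest k with (A − λI)^k v = 0 for every generalised eigenvector v of λ).

  λ = -3: largest Jordan block has size 3, contributing (x + 3)^3

So m_A(x) = (x + 3)^3 = x^3 + 9*x^2 + 27*x + 27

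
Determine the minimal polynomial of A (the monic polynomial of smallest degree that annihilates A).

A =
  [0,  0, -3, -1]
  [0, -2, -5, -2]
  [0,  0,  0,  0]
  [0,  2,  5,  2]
x^3

The characteristic polynomial is χ_A(x) = x^4, so the eigenvalues are known. The minimal polynomial is
  m_A(x) = Π_λ (x − λ)^{k_λ}
where k_λ is the size of the *largest* Jordan block for λ (equivalently, the smallest k with (A − λI)^k v = 0 for every generalised eigenvector v of λ).

  λ = 0: largest Jordan block has size 3, contributing (x − 0)^3

So m_A(x) = x^3 = x^3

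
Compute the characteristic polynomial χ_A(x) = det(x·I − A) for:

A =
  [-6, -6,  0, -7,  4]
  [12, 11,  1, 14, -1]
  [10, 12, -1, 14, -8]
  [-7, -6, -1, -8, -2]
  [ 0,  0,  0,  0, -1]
x^5 + 5*x^4 + 10*x^3 + 10*x^2 + 5*x + 1

Expanding det(x·I − A) (e.g. by cofactor expansion or by noting that A is similar to its Jordan form J, which has the same characteristic polynomial as A) gives
  χ_A(x) = x^5 + 5*x^4 + 10*x^3 + 10*x^2 + 5*x + 1
which factors as (x + 1)^5. The eigenvalues (with algebraic multiplicities) are λ = -1 with multiplicity 5.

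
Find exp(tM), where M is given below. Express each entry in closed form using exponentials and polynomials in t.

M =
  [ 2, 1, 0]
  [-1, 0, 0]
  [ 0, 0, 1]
e^{tM} =
  [t*exp(t) + exp(t), t*exp(t), 0]
  [-t*exp(t), -t*exp(t) + exp(t), 0]
  [0, 0, exp(t)]

Strategy: write M = P · J · P⁻¹ where J is a Jordan canonical form, so e^{tM} = P · e^{tJ} · P⁻¹, and e^{tJ} can be computed block-by-block.

M has Jordan form
J =
  [1, 1, 0]
  [0, 1, 0]
  [0, 0, 1]
(up to reordering of blocks).

Per-block formulas:
  For a 1×1 block at λ = 1: exp(t · [1]) = [e^(1t)].
  For a 2×2 Jordan block J_2(1): exp(t · J_2(1)) = e^(1t)·(I + t·N), where N is the 2×2 nilpotent shift.

After assembling e^{tJ} and conjugating by P, we get:

e^{tM} =
  [t*exp(t) + exp(t), t*exp(t), 0]
  [-t*exp(t), -t*exp(t) + exp(t), 0]
  [0, 0, exp(t)]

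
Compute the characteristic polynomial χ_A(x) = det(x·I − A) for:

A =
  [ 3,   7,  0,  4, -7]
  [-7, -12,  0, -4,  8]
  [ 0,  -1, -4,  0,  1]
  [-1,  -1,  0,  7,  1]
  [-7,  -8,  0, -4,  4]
x^5 + 2*x^4 - 47*x^3 - 116*x^2 + 560*x + 1600

Expanding det(x·I − A) (e.g. by cofactor expansion or by noting that A is similar to its Jordan form J, which has the same characteristic polynomial as A) gives
  χ_A(x) = x^5 + 2*x^4 - 47*x^3 - 116*x^2 + 560*x + 1600
which factors as (x - 5)^2*(x + 4)^3. The eigenvalues (with algebraic multiplicities) are λ = -4 with multiplicity 3, λ = 5 with multiplicity 2.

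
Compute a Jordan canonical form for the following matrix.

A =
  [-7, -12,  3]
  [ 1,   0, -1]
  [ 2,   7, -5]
J_3(-4)

The characteristic polynomial is
  det(x·I − A) = x^3 + 12*x^2 + 48*x + 64 = (x + 4)^3

Eigenvalues and multiplicities (the geometric multiplicity of λ is n − rank(A − λI), which equals the number of Jordan blocks for λ):
  λ = -4: algebraic multiplicity = 3, geometric multiplicity = 1

Determining the block sizes for each eigenvalue:
  λ = -4: one block (gm = 1), so the single block has size am = 3 → block sizes [3]

Assembling the blocks gives a Jordan form
J =
  [-4,  1,  0]
  [ 0, -4,  1]
  [ 0,  0, -4]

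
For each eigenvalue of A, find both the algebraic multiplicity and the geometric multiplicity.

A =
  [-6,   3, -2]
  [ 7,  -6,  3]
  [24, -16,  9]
λ = -1: alg = 3, geom = 1

Step 1 — factor the characteristic polynomial to read off the algebraic multiplicities:
  χ_A(x) = (x + 1)^3

Step 2 — compute geometric multiplicities via the rank-nullity identity g(λ) = n − rank(A − λI):
  rank(A − (-1)·I) = 2, so dim ker(A − (-1)·I) = n − 2 = 1

Summary:
  λ = -1: algebraic multiplicity = 3, geometric multiplicity = 1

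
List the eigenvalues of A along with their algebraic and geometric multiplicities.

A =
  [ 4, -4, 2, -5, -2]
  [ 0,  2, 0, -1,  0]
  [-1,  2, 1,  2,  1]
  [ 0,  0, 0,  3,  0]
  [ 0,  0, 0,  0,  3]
λ = 2: alg = 2, geom = 2; λ = 3: alg = 3, geom = 2

Step 1 — factor the characteristic polynomial to read off the algebraic multiplicities:
  χ_A(x) = (x - 3)^3*(x - 2)^2

Step 2 — compute geometric multiplicities via the rank-nullity identity g(λ) = n − rank(A − λI):
  rank(A − (2)·I) = 3, so dim ker(A − (2)·I) = n − 3 = 2
  rank(A − (3)·I) = 3, so dim ker(A − (3)·I) = n − 3 = 2

Summary:
  λ = 2: algebraic multiplicity = 2, geometric multiplicity = 2
  λ = 3: algebraic multiplicity = 3, geometric multiplicity = 2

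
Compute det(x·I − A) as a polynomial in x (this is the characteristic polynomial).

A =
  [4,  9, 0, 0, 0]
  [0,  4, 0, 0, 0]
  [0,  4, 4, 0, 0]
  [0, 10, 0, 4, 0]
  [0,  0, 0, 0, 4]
x^5 - 20*x^4 + 160*x^3 - 640*x^2 + 1280*x - 1024

Expanding det(x·I − A) (e.g. by cofactor expansion or by noting that A is similar to its Jordan form J, which has the same characteristic polynomial as A) gives
  χ_A(x) = x^5 - 20*x^4 + 160*x^3 - 640*x^2 + 1280*x - 1024
which factors as (x - 4)^5. The eigenvalues (with algebraic multiplicities) are λ = 4 with multiplicity 5.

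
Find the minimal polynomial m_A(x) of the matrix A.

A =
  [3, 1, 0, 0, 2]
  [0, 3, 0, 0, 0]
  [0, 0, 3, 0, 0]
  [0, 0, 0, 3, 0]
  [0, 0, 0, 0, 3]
x^2 - 6*x + 9

The characteristic polynomial is χ_A(x) = (x - 3)^5, so the eigenvalues are known. The minimal polynomial is
  m_A(x) = Π_λ (x − λ)^{k_λ}
where k_λ is the size of the *largest* Jordan block for λ (equivalently, the smallest k with (A − λI)^k v = 0 for every generalised eigenvector v of λ).

  λ = 3: largest Jordan block has size 2, contributing (x − 3)^2

So m_A(x) = (x - 3)^2 = x^2 - 6*x + 9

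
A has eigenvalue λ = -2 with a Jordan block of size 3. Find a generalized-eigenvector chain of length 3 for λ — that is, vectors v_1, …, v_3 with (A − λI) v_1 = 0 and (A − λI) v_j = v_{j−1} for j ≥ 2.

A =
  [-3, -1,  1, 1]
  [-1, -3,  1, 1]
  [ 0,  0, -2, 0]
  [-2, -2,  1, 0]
A Jordan chain for λ = -2 of length 3:
v_1 = (-1, -1, 0, -2)ᵀ
v_2 = (1, 1, 0, 1)ᵀ
v_3 = (0, 0, 1, 0)ᵀ

Let N = A − (-2)·I. We want v_3 with N^3 v_3 = 0 but N^2 v_3 ≠ 0; then v_{j-1} := N · v_j for j = 3, …, 2.

Pick v_3 = (0, 0, 1, 0)ᵀ.
Then v_2 = N · v_3 = (1, 1, 0, 1)ᵀ.
Then v_1 = N · v_2 = (-1, -1, 0, -2)ᵀ.

Sanity check: (A − (-2)·I) v_1 = (0, 0, 0, 0)ᵀ = 0. ✓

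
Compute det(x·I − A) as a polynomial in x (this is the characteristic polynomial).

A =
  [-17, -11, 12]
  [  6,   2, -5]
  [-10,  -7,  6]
x^3 + 9*x^2 + 27*x + 27

Expanding det(x·I − A) (e.g. by cofactor expansion or by noting that A is similar to its Jordan form J, which has the same characteristic polynomial as A) gives
  χ_A(x) = x^3 + 9*x^2 + 27*x + 27
which factors as (x + 3)^3. The eigenvalues (with algebraic multiplicities) are λ = -3 with multiplicity 3.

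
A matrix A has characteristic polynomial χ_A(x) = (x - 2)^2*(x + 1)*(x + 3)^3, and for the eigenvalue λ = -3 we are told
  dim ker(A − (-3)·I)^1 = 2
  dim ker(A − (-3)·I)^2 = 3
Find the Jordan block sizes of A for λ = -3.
Block sizes for λ = -3: [2, 1]

From the dimensions of kernels of powers, the number of Jordan blocks of size at least j is d_j − d_{j−1} where d_j = dim ker(N^j) (with d_0 = 0). Computing the differences gives [2, 1].
The number of blocks of size exactly k is (#blocks of size ≥ k) − (#blocks of size ≥ k + 1), so the partition is: 1 block(s) of size 1, 1 block(s) of size 2.
In nonincreasing order the block sizes are [2, 1].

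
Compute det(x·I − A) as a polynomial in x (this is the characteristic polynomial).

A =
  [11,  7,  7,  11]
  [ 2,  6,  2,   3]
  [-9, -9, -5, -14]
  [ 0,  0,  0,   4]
x^4 - 16*x^3 + 96*x^2 - 256*x + 256

Expanding det(x·I − A) (e.g. by cofactor expansion or by noting that A is similar to its Jordan form J, which has the same characteristic polynomial as A) gives
  χ_A(x) = x^4 - 16*x^3 + 96*x^2 - 256*x + 256
which factors as (x - 4)^4. The eigenvalues (with algebraic multiplicities) are λ = 4 with multiplicity 4.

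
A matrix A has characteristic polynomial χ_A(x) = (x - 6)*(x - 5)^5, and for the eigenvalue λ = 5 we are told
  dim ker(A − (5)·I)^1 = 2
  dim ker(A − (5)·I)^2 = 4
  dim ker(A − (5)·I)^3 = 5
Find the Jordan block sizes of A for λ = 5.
Block sizes for λ = 5: [3, 2]

From the dimensions of kernels of powers, the number of Jordan blocks of size at least j is d_j − d_{j−1} where d_j = dim ker(N^j) (with d_0 = 0). Computing the differences gives [2, 2, 1].
The number of blocks of size exactly k is (#blocks of size ≥ k) − (#blocks of size ≥ k + 1), so the partition is: 1 block(s) of size 2, 1 block(s) of size 3.
In nonincreasing order the block sizes are [3, 2].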